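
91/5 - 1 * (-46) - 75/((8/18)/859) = -2897841/20 = -144892.05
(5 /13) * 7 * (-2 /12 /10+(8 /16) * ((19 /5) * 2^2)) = 245/12 = 20.42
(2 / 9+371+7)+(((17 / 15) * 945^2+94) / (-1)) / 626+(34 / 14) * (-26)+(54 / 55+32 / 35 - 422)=-1721.94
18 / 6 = 3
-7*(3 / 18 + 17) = -721/6 = -120.17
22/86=11/43 = 0.26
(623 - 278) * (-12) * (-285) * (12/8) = 1769850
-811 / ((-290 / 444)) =180042/145 = 1241.67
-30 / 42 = -5/7 = -0.71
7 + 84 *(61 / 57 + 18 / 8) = 5432/19 = 285.89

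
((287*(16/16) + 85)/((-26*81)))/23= -0.01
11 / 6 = 1.83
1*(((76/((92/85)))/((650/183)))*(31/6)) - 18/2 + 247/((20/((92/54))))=114.18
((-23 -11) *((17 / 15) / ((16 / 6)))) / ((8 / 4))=-7.22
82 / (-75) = -82/75 = -1.09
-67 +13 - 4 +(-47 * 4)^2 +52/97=35286.54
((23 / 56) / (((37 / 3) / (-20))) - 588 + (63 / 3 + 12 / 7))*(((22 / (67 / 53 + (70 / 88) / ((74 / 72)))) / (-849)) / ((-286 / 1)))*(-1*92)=100795453/43546342 = 2.31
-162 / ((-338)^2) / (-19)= 81/1085318 = 0.00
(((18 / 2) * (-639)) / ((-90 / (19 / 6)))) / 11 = 4047/220 = 18.40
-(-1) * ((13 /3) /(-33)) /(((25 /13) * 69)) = -169/170775 = 0.00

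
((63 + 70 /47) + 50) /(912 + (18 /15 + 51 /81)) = 726435/5798249 = 0.13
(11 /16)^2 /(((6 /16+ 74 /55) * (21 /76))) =126445/127176 = 0.99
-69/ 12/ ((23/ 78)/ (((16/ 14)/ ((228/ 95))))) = -65/7 = -9.29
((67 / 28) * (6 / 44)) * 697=140097/616 = 227.43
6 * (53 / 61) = 318/61 = 5.21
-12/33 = -4/11 = -0.36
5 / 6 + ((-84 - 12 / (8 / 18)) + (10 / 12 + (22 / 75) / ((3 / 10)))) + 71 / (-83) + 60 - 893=-3519158/3735 = -942.21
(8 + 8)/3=16/3 = 5.33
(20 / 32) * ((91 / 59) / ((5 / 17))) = 1547/472 = 3.28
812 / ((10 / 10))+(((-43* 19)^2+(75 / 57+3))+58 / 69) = 876149371/1311 = 668306.16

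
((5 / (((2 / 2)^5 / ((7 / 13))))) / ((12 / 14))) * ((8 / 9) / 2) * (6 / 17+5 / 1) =3430/459 = 7.47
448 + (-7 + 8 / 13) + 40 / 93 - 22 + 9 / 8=4073561/9672 = 421.17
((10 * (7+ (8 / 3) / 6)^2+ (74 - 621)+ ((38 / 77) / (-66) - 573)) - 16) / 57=-39916235/3910599 = -10.21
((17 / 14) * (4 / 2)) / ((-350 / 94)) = -799/1225 = -0.65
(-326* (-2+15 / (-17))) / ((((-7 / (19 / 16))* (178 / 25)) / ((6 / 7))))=-232275/12104 = -19.19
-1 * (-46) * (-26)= -1196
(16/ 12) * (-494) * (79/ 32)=-19513/12 = -1626.08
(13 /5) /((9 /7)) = 91/45 = 2.02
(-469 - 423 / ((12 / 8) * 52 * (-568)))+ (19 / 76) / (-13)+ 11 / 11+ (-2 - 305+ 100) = -766811/1136 = -675.01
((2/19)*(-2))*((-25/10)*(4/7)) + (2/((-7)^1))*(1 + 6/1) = -1.70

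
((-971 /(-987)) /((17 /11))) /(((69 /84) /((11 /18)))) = 234982/496179 = 0.47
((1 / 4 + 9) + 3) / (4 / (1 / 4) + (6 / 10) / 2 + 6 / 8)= 245/341 = 0.72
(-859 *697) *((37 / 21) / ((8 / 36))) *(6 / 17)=-11727927/7 = -1675418.14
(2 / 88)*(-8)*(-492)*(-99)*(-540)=4782240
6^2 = 36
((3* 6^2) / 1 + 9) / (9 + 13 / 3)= 351/40 = 8.78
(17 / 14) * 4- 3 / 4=115/28 = 4.11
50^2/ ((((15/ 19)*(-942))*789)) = -4750/1114857 = 0.00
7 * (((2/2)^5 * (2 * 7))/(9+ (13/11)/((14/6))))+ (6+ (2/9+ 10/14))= 132547/7686 = 17.25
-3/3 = -1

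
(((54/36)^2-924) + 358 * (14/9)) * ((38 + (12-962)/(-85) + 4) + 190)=-9050015/102 = -88725.64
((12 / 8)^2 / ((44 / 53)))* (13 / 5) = 6201/880 = 7.05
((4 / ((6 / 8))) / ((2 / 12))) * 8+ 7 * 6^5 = 54688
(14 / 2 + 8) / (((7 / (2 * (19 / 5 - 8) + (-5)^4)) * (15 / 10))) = 6166/7 = 880.86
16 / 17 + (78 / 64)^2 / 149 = 2467073/2593792 = 0.95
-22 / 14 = -11/7 = -1.57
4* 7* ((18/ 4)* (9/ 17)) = 1134/17 = 66.71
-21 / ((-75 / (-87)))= -24.36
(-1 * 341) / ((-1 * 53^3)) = 341/148877 = 0.00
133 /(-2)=-133/2 = -66.50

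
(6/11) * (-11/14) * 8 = -24/7 = -3.43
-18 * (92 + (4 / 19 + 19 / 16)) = -1681.16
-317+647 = 330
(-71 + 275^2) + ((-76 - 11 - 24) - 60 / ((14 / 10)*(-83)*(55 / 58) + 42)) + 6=59680855/791 = 75449.88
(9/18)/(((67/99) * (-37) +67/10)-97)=-495/114187 = 0.00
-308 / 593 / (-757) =308/448901 = 0.00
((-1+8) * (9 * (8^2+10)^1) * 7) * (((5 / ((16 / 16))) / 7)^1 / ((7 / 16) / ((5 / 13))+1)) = 207200/19 = 10905.26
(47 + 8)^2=3025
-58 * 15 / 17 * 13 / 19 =-11310/323 = -35.02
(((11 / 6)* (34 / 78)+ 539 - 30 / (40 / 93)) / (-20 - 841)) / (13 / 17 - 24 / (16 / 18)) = 3739711/179714808 = 0.02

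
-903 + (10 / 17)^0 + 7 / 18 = -16229/18 = -901.61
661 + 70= 731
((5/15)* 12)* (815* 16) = 52160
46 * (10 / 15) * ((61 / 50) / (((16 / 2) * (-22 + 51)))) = 1403/8700 = 0.16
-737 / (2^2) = -737/4 = -184.25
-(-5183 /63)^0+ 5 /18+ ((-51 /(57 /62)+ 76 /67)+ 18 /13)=-15989401/297882 = -53.68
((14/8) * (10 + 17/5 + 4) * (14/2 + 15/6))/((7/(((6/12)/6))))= 551/160 = 3.44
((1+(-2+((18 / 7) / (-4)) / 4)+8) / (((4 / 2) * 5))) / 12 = 383/6720 = 0.06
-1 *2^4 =-16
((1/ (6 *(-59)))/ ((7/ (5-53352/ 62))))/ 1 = 26521/76818 = 0.35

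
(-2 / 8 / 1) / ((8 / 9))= -9/32 = -0.28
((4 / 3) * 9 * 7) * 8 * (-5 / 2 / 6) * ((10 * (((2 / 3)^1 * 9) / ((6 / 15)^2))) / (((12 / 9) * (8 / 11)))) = -433125/4 = -108281.25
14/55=0.25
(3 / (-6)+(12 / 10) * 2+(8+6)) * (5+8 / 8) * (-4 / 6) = -318/5 = -63.60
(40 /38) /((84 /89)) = 1.12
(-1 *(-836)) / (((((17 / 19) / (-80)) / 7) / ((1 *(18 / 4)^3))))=-810560520/17 = -47680030.59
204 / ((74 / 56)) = 5712/37 = 154.38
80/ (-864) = -5/54 = -0.09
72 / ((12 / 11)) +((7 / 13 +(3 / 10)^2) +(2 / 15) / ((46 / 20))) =5981773/89700 = 66.69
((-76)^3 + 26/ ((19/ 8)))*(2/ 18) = -926704/19 = -48773.89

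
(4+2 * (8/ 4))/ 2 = 4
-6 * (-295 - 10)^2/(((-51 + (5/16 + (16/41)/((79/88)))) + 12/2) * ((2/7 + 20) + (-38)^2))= 98770224/11466785 = 8.61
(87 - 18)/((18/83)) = 1909/6 = 318.17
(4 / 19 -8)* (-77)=11396/19 = 599.79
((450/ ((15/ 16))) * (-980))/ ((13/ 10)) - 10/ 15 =-14112026/39 = -361846.82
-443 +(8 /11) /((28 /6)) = -442.84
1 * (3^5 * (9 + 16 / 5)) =2964.60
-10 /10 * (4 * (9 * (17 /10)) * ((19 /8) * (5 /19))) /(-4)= 153/16 = 9.56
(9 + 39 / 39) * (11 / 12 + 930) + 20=55975/6 = 9329.17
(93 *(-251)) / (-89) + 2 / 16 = 186833/712 = 262.41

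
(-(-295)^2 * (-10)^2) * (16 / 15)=-27848000/3 = -9282666.67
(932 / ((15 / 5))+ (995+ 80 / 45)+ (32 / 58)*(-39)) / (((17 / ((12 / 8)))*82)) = 335627/242556 = 1.38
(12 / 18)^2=4/9 = 0.44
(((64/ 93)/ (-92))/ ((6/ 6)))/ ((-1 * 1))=16/2139 = 0.01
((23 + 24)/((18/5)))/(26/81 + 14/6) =423/86 = 4.92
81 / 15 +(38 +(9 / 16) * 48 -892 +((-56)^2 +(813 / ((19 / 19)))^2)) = 3316417/5 = 663283.40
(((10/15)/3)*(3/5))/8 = 1/60 = 0.02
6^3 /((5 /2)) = 432/5 = 86.40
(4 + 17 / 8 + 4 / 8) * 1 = 53/8 = 6.62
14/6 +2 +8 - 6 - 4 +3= 16/3 = 5.33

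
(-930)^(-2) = 1/864900 = 0.00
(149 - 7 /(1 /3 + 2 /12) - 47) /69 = 88/69 = 1.28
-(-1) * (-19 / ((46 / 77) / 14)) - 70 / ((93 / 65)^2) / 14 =-447.70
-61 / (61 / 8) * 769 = -6152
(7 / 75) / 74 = 7/5550 = 0.00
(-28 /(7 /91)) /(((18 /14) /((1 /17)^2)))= -2548/2601 = -0.98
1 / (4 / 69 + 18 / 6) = 69/211 = 0.33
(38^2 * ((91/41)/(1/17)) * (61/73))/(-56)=-4866641/5986 = -813.00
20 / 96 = 5/24 = 0.21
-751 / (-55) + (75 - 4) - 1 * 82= 2.65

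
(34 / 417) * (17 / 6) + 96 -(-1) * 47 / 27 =367688/3753 = 97.97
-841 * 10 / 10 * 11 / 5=-9251/5 = -1850.20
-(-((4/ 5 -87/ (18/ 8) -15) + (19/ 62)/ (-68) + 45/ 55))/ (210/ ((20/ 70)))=-36210143/511295400 = -0.07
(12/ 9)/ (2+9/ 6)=8/21 = 0.38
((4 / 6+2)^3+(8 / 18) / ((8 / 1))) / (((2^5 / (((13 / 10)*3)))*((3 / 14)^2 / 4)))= 654199/3240 = 201.91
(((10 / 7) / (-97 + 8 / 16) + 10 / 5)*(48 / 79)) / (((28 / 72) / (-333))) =-771643584/747103 = -1032.85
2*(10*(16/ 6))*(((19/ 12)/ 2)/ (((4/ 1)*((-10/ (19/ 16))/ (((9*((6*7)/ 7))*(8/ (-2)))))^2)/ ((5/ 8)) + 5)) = 2222316/263681 = 8.43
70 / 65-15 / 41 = 379/533 = 0.71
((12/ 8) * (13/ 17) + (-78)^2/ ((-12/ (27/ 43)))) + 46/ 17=-459793/1462 = -314.50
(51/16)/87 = 17/464 = 0.04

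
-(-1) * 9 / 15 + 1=8/5 = 1.60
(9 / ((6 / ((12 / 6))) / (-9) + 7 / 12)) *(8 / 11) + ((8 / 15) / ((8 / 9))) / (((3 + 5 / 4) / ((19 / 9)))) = 26.48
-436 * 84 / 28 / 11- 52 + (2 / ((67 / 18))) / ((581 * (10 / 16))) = -365910632/2140985 = -170.91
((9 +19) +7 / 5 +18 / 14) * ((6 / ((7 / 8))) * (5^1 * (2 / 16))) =6444/49 = 131.51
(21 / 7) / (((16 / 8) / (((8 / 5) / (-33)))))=-0.07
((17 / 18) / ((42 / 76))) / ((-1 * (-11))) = 323/2079 = 0.16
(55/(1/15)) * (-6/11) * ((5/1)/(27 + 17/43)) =-82.13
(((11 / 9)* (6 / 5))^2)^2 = 234256/50625 = 4.63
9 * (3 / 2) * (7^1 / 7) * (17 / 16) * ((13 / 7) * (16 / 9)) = 663/14 = 47.36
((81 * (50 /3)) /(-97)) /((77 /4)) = -5400/7469 = -0.72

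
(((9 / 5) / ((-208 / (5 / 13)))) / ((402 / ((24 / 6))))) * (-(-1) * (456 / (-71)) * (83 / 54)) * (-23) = -0.01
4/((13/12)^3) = 6912/2197 = 3.15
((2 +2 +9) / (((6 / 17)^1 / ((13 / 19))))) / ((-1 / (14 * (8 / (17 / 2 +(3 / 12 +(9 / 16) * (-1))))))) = -2574208/7467 = -344.74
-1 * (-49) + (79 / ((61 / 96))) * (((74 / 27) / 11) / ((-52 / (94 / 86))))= 48.35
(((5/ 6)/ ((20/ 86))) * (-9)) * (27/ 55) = -3483/220 = -15.83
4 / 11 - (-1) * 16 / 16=15/11 = 1.36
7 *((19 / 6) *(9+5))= 931/3 = 310.33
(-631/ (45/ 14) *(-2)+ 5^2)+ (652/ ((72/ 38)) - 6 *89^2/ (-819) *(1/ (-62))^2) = 666156619/874510 = 761.75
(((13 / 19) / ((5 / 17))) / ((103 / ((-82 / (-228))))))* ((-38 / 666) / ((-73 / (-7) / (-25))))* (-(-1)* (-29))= -0.03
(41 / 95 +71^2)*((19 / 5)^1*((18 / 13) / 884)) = 2155212/71825 = 30.01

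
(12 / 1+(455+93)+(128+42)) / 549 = 730/549 = 1.33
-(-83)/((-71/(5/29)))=-415/2059 = -0.20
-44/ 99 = -4/9 = -0.44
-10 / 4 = -5/2 = -2.50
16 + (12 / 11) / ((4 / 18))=230/11 = 20.91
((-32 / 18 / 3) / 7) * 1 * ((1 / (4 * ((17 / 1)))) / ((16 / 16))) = -4/3213 = 0.00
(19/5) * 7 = 133/5 = 26.60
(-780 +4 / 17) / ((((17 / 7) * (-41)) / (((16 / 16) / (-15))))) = -92792/177735 = -0.52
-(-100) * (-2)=-200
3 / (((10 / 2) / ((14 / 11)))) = 42/55 = 0.76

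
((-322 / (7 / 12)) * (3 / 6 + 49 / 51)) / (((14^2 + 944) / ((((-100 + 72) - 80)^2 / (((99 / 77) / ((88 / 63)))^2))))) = -424619008/43605 = -9737.85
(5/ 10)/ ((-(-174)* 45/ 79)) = 79/15660 = 0.01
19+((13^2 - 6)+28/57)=10402/57 = 182.49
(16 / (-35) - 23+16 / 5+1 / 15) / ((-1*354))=212/3717 = 0.06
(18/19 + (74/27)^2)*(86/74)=5038138/512487 = 9.83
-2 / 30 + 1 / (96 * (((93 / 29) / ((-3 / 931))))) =-307899/4617760 = -0.07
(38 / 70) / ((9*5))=19/1575 = 0.01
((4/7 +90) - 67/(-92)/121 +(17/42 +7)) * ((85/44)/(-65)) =-389393449/133717584 = -2.91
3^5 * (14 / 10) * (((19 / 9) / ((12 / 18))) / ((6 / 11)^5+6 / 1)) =578334141/3246940 = 178.12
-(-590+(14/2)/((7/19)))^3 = 186169411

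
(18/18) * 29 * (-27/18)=-87/2 = -43.50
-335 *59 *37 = -731305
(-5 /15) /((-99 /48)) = 16/99 = 0.16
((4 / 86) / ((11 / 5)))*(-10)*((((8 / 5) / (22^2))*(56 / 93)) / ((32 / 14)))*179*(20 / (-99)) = 3508400/526944231 = 0.01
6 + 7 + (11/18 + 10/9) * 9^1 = 57/2 = 28.50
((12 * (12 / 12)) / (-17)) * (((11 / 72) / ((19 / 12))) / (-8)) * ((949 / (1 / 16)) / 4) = 10439/323 = 32.32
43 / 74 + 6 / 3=191/74 = 2.58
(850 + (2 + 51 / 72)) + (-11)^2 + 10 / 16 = 2923/3 = 974.33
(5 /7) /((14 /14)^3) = 5/7 = 0.71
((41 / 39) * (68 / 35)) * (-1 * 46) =-93.95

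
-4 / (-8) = 1/2 = 0.50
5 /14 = 0.36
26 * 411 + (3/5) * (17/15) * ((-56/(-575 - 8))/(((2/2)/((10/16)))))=31149809/2915 = 10686.04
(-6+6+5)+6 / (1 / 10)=65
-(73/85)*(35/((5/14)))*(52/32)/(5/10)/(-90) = 46501/15300 = 3.04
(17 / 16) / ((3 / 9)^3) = 459/16 = 28.69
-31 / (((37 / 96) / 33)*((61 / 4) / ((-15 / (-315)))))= -130944/15799 = -8.29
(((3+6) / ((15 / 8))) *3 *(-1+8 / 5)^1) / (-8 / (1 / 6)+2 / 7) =-0.18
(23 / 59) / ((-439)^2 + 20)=23/11371719 = 0.00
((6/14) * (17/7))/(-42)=-17/686 = -0.02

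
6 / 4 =3/2 = 1.50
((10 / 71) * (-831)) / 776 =-4155/27548 = -0.15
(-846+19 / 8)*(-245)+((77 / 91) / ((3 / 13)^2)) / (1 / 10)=14892985/72 = 206847.01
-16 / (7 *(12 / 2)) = -8/21 = -0.38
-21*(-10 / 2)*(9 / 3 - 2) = 105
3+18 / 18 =4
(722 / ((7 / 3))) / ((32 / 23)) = 24909/112 = 222.40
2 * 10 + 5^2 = 45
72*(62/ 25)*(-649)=-2897136/25 = -115885.44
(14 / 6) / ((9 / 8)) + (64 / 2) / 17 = 1816/459 = 3.96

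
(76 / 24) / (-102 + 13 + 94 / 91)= -1729/48030 = -0.04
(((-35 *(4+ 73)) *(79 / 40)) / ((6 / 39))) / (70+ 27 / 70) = -491.54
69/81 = 23/27 = 0.85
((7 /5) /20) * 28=1.96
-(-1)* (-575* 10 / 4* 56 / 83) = -969.88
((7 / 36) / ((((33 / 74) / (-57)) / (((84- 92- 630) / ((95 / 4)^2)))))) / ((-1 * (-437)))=120176/1868175 = 0.06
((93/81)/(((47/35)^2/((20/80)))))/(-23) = -37975/5487156 = -0.01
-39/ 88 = -0.44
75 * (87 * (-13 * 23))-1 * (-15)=-1950960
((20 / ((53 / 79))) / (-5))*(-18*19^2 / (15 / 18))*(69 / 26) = 425047176/3445 = 123380.89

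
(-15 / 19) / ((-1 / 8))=120/19 = 6.32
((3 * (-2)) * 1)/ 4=-3/2 = -1.50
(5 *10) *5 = 250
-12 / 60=-1/5 = -0.20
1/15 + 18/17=287/255 = 1.13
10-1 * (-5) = 15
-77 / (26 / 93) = -7161/26 = -275.42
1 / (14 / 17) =17/14 = 1.21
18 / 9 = 2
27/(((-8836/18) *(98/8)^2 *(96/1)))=-81/21215236 = 0.00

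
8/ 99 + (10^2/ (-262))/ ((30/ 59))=-0.67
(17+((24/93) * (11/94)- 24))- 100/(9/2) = -382795/13113 = -29.19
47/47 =1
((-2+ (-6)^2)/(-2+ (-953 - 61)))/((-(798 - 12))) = 17/399288 = 0.00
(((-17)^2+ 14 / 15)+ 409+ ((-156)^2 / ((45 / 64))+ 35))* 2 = 1060354/15 = 70690.27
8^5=32768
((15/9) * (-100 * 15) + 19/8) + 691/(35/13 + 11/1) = -1742377/712 = -2447.16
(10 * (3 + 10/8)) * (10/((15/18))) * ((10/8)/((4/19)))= 24225/8 = 3028.12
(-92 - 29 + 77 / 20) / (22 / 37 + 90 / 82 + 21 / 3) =-3554331/263720 = -13.48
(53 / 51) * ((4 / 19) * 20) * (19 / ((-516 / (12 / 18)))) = -2120/19737 = -0.11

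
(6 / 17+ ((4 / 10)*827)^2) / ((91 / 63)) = 418565898/5525 = 75758.53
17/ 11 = 1.55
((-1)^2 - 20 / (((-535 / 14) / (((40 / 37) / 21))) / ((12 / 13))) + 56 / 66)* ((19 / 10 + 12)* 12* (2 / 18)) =884520106/25476165 = 34.72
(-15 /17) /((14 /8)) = -60/119 = -0.50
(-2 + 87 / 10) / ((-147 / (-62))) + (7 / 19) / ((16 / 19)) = 38377/11760 = 3.26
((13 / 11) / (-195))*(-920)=184/33 = 5.58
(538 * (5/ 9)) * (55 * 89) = 13167550/9 = 1463061.11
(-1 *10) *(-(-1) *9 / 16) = -5.62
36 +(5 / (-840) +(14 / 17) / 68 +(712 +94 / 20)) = 182726947/242760 = 752.71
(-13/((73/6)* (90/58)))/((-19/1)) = 754/20805 = 0.04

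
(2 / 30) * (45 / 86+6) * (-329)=-61523/430 = -143.08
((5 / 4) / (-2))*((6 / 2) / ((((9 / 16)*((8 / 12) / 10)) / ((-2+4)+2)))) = -200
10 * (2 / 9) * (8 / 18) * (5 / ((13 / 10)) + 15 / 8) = 5950/1053 = 5.65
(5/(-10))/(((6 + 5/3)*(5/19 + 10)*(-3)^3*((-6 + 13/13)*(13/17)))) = -323/5247450 = 0.00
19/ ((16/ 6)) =57/8 = 7.12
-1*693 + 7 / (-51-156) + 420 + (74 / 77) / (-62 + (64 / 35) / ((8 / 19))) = -273.05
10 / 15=2/3 = 0.67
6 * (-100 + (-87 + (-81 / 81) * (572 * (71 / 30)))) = -46222/5 = -9244.40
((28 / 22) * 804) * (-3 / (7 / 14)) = -6139.64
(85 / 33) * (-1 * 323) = -27455/33 = -831.97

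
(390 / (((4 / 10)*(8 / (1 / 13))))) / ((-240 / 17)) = -85/128 = -0.66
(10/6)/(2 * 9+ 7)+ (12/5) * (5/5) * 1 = 37/15 = 2.47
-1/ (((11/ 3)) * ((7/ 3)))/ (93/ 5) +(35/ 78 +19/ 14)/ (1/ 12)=672257/31031 = 21.66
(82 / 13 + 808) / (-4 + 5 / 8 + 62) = 1264/91 = 13.89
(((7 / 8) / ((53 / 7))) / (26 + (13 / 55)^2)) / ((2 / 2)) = 148225/33419256 = 0.00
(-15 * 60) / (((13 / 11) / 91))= -69300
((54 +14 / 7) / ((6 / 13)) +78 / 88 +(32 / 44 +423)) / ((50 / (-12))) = -14413/110 = -131.03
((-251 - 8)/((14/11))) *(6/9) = -407/3 = -135.67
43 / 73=0.59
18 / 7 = 2.57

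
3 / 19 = 0.16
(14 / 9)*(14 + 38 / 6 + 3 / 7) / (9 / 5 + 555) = 0.06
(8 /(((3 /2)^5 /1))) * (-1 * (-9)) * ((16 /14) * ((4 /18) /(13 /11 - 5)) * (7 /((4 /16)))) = -90112/5103 = -17.66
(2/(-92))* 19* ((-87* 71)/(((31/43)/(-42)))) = -105978789/713 = -148637.85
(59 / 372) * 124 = 59/3 = 19.67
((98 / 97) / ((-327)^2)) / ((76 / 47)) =2303/394140294 = 0.00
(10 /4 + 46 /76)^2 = 3481/361 = 9.64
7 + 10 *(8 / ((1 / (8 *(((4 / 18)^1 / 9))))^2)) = 66407/6561 = 10.12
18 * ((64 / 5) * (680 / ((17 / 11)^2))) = 1115136/17 = 65596.24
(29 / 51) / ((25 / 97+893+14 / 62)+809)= 87203/261087768 = 0.00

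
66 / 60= 11/10 = 1.10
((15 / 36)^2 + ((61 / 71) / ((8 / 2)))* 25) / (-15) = -11335/30672 = -0.37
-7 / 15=-0.47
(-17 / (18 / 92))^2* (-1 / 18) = -305762/729 = -419.43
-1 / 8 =-0.12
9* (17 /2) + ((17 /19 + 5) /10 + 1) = 14837/190 = 78.09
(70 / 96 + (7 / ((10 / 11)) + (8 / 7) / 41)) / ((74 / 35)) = 582521/145632 = 4.00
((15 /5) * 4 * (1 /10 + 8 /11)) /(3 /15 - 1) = -273/22 = -12.41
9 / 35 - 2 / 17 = 0.14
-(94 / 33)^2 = -8836/1089 = -8.11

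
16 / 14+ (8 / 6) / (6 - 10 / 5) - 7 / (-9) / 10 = 979/630 = 1.55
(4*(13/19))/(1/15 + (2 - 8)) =-780/1691 = -0.46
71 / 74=0.96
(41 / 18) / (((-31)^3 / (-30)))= 205/89373 = 0.00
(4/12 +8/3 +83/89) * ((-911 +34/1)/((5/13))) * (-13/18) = 5187455/801 = 6476.22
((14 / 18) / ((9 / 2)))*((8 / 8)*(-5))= -70/81 = -0.86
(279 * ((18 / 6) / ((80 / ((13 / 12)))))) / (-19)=-3627/6080 = -0.60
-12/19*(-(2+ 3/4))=33/19 = 1.74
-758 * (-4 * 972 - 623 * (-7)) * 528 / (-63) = 3004856.38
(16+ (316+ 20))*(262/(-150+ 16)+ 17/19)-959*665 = -812311855/1273 = -638108.29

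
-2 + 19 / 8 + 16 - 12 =35/8 = 4.38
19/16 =1.19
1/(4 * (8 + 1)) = 1/36 = 0.03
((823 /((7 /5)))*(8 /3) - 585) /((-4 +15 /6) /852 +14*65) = 11720680/10854459 = 1.08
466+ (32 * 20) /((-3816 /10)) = 221482/477 = 464.32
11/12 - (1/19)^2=3959/4332 = 0.91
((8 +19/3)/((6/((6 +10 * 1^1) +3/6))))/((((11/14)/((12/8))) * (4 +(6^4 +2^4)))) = 43/752 = 0.06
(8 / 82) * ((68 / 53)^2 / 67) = 18496/7716323 = 0.00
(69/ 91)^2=4761/8281 = 0.57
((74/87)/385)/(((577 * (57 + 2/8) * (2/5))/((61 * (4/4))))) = 9028/885158967 = 0.00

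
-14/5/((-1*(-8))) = -7/20 = -0.35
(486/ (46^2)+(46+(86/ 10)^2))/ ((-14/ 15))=-9537051/74060 = -128.77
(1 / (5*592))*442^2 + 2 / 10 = 66.20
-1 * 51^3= -132651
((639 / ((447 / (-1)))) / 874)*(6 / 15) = -213/325565 = 0.00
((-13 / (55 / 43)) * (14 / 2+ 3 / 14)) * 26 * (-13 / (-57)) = -9541571/21945 = -434.79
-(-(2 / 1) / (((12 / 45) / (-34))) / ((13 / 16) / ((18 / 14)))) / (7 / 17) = -624240/637 = -979.97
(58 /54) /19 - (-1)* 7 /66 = 1835/11286 = 0.16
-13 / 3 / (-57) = 13/171 = 0.08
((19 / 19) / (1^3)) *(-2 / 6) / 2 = -1/6 = -0.17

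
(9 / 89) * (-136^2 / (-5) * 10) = 332928/89 = 3740.76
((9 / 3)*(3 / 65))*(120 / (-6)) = -36/13 = -2.77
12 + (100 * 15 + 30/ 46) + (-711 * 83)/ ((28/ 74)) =-49732989/322 = -154450.28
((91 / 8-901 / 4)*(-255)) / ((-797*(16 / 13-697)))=378131/3844728 = 0.10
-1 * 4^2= -16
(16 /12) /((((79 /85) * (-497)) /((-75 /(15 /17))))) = 28900/117789 = 0.25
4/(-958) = -2/479 = 0.00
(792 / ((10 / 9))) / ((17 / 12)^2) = 513216/1445 = 355.17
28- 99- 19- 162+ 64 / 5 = -1196/5 = -239.20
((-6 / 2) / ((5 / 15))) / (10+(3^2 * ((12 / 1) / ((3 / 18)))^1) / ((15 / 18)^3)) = -0.01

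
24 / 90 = 4/15 = 0.27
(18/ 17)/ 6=3/17 = 0.18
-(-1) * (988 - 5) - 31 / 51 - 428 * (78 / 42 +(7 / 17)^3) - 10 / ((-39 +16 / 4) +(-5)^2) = 158.65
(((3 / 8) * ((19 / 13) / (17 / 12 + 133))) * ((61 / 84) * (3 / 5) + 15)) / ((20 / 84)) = 1108593/4193800 = 0.26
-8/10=-4/5 = -0.80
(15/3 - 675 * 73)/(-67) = 49270/67 = 735.37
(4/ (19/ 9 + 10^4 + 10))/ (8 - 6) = 18/90109 = 0.00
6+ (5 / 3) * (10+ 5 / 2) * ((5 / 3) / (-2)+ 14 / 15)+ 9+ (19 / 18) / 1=653/36 = 18.14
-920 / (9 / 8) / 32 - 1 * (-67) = 373/9 = 41.44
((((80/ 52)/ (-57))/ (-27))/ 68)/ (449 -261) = 5/63942372 = 0.00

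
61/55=1.11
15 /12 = 5/4 = 1.25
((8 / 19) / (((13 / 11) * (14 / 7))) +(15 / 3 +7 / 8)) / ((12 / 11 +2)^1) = 1.96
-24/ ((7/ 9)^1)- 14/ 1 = -314/7 = -44.86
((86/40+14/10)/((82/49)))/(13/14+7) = 0.27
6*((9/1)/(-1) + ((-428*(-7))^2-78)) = 53855574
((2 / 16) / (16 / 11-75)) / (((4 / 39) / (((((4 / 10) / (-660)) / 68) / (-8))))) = -13/704153600 = 0.00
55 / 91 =0.60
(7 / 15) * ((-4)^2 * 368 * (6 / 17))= 82432/85 = 969.79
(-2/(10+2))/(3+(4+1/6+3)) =-1/61 = -0.02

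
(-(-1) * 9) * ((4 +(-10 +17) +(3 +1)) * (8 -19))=-1485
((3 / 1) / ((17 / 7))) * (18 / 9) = 42/17 = 2.47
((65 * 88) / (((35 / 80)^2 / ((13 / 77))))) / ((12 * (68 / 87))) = 3136640/5831 = 537.92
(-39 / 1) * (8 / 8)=-39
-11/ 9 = -1.22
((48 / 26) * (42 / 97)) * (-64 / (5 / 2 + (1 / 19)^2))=-46577664/2278627 = -20.44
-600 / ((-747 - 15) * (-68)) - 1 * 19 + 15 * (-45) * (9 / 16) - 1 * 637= -35777189/34544 = -1035.70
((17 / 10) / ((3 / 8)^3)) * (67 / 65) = 291584/8775 = 33.23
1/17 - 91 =-1546/17 = -90.94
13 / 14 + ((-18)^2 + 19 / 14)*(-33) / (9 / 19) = -475978/21 = -22665.62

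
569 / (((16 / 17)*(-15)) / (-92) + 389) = 222479/152159 = 1.46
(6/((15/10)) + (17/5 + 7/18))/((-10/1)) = -701/900 = -0.78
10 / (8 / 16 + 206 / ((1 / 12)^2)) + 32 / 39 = 1899308/2313831 = 0.82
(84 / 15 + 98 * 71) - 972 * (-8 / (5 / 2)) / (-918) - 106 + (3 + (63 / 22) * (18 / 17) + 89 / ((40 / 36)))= 12978443/1870 = 6940.34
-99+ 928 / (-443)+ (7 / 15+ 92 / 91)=-60237994/604695 = -99.62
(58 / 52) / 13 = 29/338 = 0.09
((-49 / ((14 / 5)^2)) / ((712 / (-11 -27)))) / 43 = 0.01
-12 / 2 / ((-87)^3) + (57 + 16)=16023575/219501 = 73.00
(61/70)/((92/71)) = 4331/6440 = 0.67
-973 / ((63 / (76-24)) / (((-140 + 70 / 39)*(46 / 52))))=34463660/351 = 98187.07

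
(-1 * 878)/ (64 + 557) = -878/621 = -1.41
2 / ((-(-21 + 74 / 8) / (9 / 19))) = 0.08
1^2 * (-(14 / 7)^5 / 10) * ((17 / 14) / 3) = -136/105 = -1.30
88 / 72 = 11/9 = 1.22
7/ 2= 3.50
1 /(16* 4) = 1/64 = 0.02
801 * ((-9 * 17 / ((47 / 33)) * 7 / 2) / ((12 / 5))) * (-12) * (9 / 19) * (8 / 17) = 335666.54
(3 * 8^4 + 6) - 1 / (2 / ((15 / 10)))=49173/4 = 12293.25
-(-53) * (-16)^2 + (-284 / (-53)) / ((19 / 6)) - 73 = 13591169/1007 = 13496.69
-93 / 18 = -31/6 = -5.17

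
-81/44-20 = -21.84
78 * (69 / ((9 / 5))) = 2990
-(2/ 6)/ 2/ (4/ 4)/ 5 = -1/30 = -0.03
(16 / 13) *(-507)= -624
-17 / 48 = -0.35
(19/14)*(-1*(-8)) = 76/7 = 10.86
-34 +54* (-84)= -4570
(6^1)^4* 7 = 9072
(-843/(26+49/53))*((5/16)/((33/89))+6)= -53808409/251152 = -214.25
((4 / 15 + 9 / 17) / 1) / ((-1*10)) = -0.08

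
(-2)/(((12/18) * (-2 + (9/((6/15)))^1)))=-6/41 = -0.15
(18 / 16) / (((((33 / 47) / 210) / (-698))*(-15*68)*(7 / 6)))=147627/748 = 197.36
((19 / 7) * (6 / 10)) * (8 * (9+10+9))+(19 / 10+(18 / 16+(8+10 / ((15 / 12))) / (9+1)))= 14777/40 = 369.42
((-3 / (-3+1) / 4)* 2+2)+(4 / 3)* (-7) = -79/12 = -6.58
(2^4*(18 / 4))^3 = 373248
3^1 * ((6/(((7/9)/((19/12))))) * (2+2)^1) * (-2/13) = -2052/91 = -22.55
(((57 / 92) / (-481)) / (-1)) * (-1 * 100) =-1425/11063 = -0.13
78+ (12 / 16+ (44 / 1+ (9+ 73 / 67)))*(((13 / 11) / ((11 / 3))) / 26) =5102859/64856 = 78.68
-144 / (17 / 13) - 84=-3300/17 = -194.12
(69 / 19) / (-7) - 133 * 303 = -5359836/133 = -40299.52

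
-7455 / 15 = -497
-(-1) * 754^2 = 568516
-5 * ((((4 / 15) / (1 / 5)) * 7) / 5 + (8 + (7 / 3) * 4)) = -96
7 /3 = 2.33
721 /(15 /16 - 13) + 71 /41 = -459273/7913 = -58.04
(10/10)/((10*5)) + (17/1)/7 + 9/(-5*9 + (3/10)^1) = 117193/52150 = 2.25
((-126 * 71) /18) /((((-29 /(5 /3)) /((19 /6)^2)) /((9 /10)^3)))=4844259/23200 = 208.80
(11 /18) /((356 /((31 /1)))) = 341/6408 = 0.05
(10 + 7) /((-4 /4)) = -17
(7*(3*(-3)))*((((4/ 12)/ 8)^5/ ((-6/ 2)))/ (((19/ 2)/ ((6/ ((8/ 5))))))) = 35/33619968 = 0.00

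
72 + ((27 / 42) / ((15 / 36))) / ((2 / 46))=3762/35 = 107.49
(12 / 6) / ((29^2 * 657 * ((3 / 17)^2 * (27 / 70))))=40460/134266491 = 0.00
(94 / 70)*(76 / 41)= 3572/1435 = 2.49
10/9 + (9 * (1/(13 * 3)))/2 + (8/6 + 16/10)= 4867/1170 = 4.16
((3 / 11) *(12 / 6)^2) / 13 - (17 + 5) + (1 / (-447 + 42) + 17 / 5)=-1072502/57915 = -18.52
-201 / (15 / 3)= -201/5 = -40.20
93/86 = 1.08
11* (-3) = -33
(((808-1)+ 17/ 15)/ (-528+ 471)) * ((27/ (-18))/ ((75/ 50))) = 638/45 = 14.18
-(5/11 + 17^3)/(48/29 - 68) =391848/5291 = 74.06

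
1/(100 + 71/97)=97/9771 = 0.01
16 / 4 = 4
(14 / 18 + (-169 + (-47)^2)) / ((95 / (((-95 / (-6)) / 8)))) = 18367/432 = 42.52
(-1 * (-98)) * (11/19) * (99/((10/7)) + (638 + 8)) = 3855467/95 = 40583.86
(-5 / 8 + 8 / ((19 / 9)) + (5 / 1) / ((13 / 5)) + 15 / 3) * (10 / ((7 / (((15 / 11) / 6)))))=498325/152152 = 3.28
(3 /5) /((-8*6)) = -1/80 = -0.01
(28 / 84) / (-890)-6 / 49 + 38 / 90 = 117511/392490 = 0.30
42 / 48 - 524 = -4185/8 = -523.12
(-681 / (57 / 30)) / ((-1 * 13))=6810/247 = 27.57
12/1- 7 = 5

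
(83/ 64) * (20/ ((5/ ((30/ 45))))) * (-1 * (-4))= 13.83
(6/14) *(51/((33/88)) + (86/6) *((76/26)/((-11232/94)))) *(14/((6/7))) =103986631/109512 = 949.55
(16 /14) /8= 1/7 = 0.14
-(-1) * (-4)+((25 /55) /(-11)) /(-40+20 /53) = -203227/50820 = -4.00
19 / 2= 9.50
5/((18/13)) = 65/18 = 3.61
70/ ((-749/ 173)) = -1730/107 = -16.17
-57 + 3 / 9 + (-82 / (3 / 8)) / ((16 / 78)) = -3368/3 = -1122.67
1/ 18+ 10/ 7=187/126 = 1.48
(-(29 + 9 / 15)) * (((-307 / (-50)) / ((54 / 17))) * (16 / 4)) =-772412/3375 = -228.86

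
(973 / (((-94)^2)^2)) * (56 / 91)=973/126871706 = 0.00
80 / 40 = 2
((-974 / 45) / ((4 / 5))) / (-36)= 487/648 = 0.75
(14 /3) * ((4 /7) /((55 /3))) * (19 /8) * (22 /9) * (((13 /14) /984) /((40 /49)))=1729/1771200 = 0.00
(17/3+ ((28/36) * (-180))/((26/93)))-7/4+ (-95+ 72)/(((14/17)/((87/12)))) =-1527347/2184 = -699.33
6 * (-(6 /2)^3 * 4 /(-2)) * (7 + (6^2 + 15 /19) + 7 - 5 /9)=309240/19 = 16275.79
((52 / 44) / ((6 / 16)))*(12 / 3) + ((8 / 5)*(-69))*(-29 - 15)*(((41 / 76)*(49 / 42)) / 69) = 56.91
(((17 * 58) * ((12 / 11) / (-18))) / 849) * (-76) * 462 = 2098208/849 = 2471.39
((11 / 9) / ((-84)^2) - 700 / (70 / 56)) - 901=-92779333/63504 = -1461.00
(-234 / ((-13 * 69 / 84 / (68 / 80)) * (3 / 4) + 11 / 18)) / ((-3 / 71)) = -628.52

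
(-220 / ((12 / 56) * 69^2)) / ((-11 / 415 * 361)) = 116200/5156163 = 0.02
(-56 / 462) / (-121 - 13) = 2/2211 = 0.00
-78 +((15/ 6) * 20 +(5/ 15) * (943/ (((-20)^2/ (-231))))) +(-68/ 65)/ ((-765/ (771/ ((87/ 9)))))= -31580299/150800 = -209.42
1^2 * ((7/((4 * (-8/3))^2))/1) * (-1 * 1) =-63/1024 = -0.06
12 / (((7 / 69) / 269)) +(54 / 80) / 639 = 632558901/19880 = 31818.86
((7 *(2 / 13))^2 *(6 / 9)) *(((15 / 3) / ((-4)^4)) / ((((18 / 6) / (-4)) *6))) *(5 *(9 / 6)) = -1225/48672 = -0.03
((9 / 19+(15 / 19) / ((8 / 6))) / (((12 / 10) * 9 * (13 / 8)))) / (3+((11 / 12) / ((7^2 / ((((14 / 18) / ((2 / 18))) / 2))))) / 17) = 42840/2119013 = 0.02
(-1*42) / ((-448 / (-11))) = -33/32 = -1.03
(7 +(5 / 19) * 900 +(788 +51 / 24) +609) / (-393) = -249731/59736 = -4.18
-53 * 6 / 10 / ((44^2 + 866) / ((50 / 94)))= -265/43898 = -0.01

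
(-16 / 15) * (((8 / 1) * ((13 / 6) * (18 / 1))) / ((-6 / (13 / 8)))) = 1352/15 = 90.13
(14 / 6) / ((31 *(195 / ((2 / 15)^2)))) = 28/4080375 = 0.00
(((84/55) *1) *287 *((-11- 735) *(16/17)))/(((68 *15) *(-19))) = 23979424/1510025 = 15.88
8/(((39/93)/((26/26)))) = 248/13 = 19.08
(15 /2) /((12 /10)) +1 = 29/4 = 7.25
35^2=1225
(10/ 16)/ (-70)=-1/112 = -0.01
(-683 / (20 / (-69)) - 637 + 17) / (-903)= -4961/2580 = -1.92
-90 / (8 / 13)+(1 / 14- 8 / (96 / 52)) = -12643/84 = -150.51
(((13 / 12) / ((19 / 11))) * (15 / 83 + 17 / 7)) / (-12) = -54197/397404 = -0.14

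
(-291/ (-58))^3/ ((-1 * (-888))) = 8214057/57753152 = 0.14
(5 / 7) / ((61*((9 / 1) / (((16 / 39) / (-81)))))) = -80/12140037 = 0.00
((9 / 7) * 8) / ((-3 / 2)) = -48/7 = -6.86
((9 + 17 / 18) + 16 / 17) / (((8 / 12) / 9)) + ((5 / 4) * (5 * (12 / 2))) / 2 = 2817/17 = 165.71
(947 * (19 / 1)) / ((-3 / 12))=-71972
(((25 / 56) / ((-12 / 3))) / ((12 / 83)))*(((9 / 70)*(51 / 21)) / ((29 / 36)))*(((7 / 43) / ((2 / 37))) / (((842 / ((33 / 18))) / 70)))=-129212325/940776704 = -0.14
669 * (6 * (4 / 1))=16056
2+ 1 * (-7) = -5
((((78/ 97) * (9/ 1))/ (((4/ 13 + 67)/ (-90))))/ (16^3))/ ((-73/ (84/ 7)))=123201/317228800 = 0.00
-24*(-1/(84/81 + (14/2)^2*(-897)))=-648/1186703 = 0.00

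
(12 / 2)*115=690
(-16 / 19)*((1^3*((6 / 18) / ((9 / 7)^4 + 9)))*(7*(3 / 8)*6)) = -33614/89205 = -0.38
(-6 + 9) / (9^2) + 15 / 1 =406/27 = 15.04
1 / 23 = 0.04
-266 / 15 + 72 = 814/15 = 54.27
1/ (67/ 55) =55/67 = 0.82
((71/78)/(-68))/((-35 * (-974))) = -71/180813360 = 0.00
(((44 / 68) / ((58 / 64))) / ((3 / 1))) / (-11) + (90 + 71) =238087/1479 = 160.98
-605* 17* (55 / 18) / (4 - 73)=455.45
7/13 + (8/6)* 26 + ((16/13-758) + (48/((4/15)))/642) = -721.28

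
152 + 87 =239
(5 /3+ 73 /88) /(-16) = -659/4224 = -0.16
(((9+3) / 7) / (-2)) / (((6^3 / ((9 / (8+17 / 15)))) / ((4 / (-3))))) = 5/959 = 0.01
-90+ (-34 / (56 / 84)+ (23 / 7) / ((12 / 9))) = -3879/28 = -138.54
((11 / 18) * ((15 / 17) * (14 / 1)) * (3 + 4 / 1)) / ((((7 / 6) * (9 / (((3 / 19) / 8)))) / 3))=385/1292 = 0.30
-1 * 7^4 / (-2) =2401/2 = 1200.50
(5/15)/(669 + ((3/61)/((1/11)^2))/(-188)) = 11468/23015187 = 0.00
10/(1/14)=140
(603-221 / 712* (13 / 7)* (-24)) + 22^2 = 685820/623 = 1100.83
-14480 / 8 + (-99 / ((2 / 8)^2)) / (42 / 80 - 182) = -13075430/7259 = -1801.27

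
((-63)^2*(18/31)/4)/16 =35721/992 = 36.01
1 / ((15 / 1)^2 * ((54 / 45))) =1/270 = 0.00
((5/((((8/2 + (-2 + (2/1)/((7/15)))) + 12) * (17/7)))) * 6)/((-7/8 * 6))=-35/272 = -0.13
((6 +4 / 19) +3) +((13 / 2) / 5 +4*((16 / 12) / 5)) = 6599/570 = 11.58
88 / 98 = 44/49 = 0.90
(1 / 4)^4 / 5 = 1/1280 = 0.00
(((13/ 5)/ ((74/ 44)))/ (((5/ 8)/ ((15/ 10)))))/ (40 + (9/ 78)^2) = 210912/2274575 = 0.09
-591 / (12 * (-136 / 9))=1773/544 = 3.26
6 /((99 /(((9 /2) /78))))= 1/286 = 0.00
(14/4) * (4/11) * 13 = 16.55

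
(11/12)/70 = 11/840 = 0.01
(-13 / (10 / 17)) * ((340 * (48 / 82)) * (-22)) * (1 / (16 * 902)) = 11271/1681 = 6.70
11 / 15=0.73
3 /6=1/2 = 0.50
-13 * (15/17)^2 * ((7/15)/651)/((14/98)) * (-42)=19110/8959 = 2.13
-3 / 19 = -0.16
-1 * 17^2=-289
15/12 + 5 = 25/4 = 6.25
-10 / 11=-0.91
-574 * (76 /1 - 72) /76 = -574/19 = -30.21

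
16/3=5.33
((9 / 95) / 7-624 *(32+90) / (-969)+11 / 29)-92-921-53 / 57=-919579174/983535 = -934.97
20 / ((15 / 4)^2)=64/45 = 1.42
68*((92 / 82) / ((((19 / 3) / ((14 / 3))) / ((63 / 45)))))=306544/3895 = 78.70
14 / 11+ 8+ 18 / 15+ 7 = 961/55 = 17.47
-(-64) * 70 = 4480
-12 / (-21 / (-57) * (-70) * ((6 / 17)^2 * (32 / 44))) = 60401/11760 = 5.14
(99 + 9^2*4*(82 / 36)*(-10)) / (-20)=7281/20 = 364.05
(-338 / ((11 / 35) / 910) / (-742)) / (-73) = -768950/42559 = -18.07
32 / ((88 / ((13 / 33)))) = 52/363 = 0.14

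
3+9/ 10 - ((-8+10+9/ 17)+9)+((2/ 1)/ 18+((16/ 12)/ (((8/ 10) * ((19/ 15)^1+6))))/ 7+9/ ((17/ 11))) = -1940209/1167390 = -1.66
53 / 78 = 0.68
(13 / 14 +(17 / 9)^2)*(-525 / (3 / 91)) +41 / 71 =-823609333/11502 = -71605.75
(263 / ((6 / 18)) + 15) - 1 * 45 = 759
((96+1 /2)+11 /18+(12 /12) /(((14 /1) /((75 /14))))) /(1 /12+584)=171979/1030323 = 0.17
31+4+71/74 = 2661/74 = 35.96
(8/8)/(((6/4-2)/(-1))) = 2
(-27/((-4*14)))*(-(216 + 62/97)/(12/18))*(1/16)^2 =-121581/198656 = -0.61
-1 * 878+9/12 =-3509/4 = -877.25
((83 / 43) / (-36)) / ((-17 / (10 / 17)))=415/223686 = 0.00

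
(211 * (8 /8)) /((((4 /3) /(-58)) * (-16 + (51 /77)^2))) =108838653/184526 = 589.83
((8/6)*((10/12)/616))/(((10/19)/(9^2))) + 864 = 532395/616 = 864.28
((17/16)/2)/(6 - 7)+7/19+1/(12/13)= 0.92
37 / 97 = 0.38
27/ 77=0.35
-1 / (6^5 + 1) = -1/7777 = 0.00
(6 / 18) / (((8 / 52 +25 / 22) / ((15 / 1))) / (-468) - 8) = -74360/1784681 = -0.04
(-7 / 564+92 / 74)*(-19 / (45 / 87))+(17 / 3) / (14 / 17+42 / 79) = -584381129/14242410 = -41.03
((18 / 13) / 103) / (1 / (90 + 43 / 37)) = 60714/49543 = 1.23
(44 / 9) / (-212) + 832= 396853/477 = 831.98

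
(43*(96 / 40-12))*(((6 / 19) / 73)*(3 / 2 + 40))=-74.11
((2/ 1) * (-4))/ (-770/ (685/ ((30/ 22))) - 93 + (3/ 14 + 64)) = 15344/58151 = 0.26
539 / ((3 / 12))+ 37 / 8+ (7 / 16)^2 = 553169/256 = 2160.82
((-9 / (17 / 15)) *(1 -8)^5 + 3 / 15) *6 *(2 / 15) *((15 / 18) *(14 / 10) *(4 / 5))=635305552/6375 = 99655.77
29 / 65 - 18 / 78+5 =339/65 = 5.22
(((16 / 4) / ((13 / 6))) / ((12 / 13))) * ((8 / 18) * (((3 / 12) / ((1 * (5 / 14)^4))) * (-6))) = -81.95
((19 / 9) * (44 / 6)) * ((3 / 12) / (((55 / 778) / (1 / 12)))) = 7391/1620 = 4.56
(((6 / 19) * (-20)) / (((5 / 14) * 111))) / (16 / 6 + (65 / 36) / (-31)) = -124992/2046433 = -0.06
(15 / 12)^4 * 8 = 625/32 = 19.53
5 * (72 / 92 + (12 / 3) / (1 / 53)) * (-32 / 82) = -391520/943 = -415.19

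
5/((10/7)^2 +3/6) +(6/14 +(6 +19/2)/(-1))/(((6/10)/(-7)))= 29515/166 = 177.80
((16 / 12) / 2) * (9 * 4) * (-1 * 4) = -96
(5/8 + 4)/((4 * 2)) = 37/64 = 0.58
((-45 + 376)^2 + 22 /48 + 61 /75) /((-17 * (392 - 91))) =-65737363/3070200 = -21.41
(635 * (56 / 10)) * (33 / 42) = 2794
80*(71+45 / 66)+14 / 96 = 3027917/528 = 5734.69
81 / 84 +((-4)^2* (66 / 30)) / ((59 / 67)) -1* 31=9.94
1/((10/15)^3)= 27/8 = 3.38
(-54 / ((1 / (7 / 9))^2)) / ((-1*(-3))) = -98/9 = -10.89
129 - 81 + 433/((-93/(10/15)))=12526/279 = 44.90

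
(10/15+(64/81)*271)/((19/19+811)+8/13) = 113087/427842 = 0.26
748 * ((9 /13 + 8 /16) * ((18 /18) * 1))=11594/13 = 891.85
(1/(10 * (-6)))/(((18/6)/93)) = -31/60 = -0.52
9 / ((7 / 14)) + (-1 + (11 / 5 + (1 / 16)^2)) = 24581/1280 = 19.20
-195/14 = -13.93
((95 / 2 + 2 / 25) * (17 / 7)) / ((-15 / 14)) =-13481/125 = -107.85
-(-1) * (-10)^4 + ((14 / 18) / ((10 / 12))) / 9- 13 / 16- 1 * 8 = 21581189/2160 = 9991.29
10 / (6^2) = 5/18 = 0.28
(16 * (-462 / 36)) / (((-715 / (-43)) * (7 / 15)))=-344/13 = -26.46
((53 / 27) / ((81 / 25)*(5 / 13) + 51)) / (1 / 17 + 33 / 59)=691067/11369808 = 0.06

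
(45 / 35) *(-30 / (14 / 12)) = -1620/49 = -33.06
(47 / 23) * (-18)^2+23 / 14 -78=188605/322 = 585.73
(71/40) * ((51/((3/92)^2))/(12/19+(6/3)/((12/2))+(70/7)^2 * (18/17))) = 796.78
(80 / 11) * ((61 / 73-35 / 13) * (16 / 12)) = -563840/31317 = -18.00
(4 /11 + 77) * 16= 13616/11 = 1237.82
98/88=49/44 = 1.11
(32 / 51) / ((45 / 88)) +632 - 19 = 1409651/2295 = 614.23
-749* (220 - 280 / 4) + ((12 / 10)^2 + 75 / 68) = -190990677/1700 = -112347.46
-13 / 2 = -6.50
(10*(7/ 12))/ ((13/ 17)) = 595/78 = 7.63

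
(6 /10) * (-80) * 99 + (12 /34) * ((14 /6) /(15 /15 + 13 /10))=-1857892/391 = -4751.64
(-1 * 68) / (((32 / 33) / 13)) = -7293/8 = -911.62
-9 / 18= -1/2 = -0.50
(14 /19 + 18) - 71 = -993/19 = -52.26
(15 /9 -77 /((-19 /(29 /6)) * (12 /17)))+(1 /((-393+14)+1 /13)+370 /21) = 369763399/7861896 = 47.03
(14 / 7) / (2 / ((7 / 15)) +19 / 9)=126/403 = 0.31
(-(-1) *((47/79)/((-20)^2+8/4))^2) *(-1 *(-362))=399829/504285282 = 0.00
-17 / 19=-0.89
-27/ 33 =-9/11 = -0.82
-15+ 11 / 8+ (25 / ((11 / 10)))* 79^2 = 12480801/88 = 141827.28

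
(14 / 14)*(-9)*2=-18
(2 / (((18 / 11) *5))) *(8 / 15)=88/675 = 0.13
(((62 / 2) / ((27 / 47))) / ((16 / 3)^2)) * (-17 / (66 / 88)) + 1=-24193/576 = -42.00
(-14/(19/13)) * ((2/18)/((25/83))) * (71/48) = -536263/102600 = -5.23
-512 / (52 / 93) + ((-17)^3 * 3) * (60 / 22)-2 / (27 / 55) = -158752888/3861 = -41117.04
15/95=3/19 = 0.16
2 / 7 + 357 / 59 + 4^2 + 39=25332/413 = 61.34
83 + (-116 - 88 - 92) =-213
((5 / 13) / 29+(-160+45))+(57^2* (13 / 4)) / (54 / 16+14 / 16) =15186399/6409 = 2369.54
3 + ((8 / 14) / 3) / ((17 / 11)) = 1115/357 = 3.12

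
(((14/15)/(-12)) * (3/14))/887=-1/53220 = 0.00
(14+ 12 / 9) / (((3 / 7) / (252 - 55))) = 63434/9 = 7048.22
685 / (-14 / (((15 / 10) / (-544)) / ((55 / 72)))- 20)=3699/20836 = 0.18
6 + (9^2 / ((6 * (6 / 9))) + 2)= 113/4 = 28.25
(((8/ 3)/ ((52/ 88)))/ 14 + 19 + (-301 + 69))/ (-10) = 58061/2730 = 21.27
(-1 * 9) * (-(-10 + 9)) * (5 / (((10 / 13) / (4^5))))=-59904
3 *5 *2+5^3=155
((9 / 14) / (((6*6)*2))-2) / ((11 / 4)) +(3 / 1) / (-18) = -823/924 = -0.89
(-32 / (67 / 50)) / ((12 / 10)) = -19.90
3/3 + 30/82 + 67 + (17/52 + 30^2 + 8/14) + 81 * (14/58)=427955579/432796 = 988.82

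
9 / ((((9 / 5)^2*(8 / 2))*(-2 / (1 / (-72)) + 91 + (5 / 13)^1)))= 65/22032 = 0.00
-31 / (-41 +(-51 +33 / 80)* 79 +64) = 0.01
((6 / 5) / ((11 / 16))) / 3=32/55 = 0.58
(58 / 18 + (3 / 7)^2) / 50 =751/11025 = 0.07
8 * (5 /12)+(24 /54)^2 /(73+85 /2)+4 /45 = 320326/93555 = 3.42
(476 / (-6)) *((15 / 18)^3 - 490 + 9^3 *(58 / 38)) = -304386649/6156 = -49445.52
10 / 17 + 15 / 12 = 125/68 = 1.84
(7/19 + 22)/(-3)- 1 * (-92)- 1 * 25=3394/57 = 59.54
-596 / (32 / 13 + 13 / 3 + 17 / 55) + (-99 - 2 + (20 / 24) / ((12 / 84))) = -179.06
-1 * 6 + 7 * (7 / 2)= 37/2 = 18.50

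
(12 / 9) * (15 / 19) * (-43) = -860/19 = -45.26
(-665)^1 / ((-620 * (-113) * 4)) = -133/56048 = 0.00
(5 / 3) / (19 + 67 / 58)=290/3507 = 0.08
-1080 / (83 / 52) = -56160/83 = -676.63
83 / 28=2.96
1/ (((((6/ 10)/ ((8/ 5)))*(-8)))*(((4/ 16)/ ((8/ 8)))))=-4/3 = -1.33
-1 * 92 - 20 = -112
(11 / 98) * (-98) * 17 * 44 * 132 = -1086096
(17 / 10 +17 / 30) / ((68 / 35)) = 7/6 = 1.17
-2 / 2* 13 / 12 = -13/12 = -1.08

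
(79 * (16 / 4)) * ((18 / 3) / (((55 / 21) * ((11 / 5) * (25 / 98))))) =3901968/3025 = 1289.91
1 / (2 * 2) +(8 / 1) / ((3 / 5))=163/12 = 13.58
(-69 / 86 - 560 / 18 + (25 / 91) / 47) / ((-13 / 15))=528134135/14345058 = 36.82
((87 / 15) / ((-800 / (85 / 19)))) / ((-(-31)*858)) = -493/404289600 = 0.00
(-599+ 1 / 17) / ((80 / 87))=-442917/680 = -651.35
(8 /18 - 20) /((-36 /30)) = 16.30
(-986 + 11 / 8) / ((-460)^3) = 7877/778688000 = 0.00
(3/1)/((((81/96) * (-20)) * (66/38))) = -0.10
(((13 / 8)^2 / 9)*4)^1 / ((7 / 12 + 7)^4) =144/405769 = 0.00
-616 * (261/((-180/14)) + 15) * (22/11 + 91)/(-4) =-379533/5 = -75906.60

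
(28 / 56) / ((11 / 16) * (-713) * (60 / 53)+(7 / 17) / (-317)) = -571234/633990389 = 0.00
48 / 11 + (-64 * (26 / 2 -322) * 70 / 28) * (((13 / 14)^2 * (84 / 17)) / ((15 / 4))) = 73532880/1309 = 56174.85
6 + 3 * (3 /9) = 7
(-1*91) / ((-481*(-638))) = -7/23606 = 0.00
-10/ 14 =-5/7 = -0.71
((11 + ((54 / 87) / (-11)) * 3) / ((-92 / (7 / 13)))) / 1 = -24185/381524 = -0.06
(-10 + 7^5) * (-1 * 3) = -50391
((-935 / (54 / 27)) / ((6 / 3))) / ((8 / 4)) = -935/8 = -116.88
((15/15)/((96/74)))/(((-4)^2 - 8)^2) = 37/3072 = 0.01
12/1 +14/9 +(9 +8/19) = 3929/171 = 22.98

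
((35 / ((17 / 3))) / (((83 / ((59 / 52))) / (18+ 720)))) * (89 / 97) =203449995/3558542 = 57.17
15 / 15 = 1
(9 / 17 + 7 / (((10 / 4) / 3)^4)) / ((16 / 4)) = 159849/42500 = 3.76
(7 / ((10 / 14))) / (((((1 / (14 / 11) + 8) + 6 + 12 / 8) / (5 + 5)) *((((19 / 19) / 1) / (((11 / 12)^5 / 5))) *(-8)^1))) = -55240493/567336960 = -0.10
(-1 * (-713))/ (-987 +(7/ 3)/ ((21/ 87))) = -2139/2932 = -0.73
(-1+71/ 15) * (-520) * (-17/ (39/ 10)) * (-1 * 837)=-7082880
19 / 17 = 1.12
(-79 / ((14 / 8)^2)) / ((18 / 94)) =-59408/441 = -134.71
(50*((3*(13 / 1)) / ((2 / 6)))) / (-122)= -2925/61 = -47.95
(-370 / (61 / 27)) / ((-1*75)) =666/305 = 2.18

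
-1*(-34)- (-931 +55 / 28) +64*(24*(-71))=-3026603/28 = -108092.96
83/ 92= 0.90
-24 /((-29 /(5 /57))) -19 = -10429/551 = -18.93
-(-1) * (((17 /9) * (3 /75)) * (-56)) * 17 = -16184/225 = -71.93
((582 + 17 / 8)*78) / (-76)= -182247/304 = -599.50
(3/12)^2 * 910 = 455/8 = 56.88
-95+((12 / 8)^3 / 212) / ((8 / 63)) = -1287259/13568 = -94.87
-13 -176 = -189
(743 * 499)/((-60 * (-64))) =96.55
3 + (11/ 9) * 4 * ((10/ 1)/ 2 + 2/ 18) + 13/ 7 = 16922/567 = 29.84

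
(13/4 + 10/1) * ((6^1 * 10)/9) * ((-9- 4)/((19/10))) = -34450/57 = -604.39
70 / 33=2.12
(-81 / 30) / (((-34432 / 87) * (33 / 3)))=2349/3787520 = 0.00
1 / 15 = 0.07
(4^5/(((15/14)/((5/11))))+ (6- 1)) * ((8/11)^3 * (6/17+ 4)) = 32318464/43923 = 735.80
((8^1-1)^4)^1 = 2401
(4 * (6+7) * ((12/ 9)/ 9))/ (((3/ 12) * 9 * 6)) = 416/729 = 0.57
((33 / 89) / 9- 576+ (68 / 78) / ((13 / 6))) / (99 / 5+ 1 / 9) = -55651785/1925248 = -28.91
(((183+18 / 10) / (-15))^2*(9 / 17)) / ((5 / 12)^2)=122943744/265625 = 462.85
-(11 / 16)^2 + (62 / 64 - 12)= -2945/256 = -11.50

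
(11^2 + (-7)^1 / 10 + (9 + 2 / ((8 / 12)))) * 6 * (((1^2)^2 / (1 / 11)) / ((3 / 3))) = 8731.80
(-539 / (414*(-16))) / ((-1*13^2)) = -539/1119456 = 0.00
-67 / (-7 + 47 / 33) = 2211/184 = 12.02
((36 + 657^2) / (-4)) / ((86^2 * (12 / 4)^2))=-47965/29584 = -1.62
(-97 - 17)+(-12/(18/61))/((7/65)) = -10324/21 = -491.62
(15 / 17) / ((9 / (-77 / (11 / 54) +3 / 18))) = -11335/306 = -37.04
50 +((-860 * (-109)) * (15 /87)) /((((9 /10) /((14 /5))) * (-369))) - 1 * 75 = -15531325/96309 = -161.27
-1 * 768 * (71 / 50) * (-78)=2126592/25 = 85063.68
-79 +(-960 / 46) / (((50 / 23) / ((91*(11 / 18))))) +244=-368.87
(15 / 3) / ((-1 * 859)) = -5/859 = -0.01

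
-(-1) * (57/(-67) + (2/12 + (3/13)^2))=-42857/67938 = -0.63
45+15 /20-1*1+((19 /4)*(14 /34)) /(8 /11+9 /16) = 714169/15436 = 46.27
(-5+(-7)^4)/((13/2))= 368.62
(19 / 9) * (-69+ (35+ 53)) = 361/9 = 40.11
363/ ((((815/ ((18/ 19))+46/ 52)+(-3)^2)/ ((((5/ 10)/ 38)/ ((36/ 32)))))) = 9438/1934371 = 0.00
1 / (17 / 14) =14/17 = 0.82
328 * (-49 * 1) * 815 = -13098680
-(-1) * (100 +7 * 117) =919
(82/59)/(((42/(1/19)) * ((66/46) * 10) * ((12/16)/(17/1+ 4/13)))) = 9430/3366363 = 0.00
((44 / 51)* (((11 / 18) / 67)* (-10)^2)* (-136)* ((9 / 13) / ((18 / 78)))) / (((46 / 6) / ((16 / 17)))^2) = -4.84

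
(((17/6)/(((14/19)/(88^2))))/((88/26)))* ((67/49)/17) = 728156/1029 = 707.63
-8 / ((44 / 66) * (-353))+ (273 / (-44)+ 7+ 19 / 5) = 359523/77660 = 4.63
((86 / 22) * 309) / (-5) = -13287/55 = -241.58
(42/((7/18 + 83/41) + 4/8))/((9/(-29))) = -49938/1075 = -46.45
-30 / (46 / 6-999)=45/1487 = 0.03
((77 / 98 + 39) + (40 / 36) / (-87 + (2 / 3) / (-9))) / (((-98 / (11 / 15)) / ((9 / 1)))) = -43199871/16127860 = -2.68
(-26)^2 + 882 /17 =12374/17 = 727.88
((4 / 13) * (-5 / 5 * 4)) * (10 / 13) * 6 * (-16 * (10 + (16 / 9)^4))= 671467520/369603 = 1816.73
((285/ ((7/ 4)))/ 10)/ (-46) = -57/161 = -0.35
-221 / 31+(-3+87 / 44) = -11119/1364 = -8.15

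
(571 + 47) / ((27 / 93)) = 6386/3 = 2128.67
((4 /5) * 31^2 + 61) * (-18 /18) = -4149/5 = -829.80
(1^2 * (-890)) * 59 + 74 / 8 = -52500.75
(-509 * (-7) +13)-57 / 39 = 46469/13 = 3574.54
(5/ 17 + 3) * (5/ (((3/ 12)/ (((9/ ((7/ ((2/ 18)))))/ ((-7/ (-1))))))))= 160/119 = 1.34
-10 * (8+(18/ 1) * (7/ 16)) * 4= -635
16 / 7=2.29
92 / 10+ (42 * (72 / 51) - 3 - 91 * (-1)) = 13302/85 = 156.49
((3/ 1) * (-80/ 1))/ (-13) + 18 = 474/13 = 36.46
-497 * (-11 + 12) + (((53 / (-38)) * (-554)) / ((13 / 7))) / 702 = -86074051/173394 = -496.41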